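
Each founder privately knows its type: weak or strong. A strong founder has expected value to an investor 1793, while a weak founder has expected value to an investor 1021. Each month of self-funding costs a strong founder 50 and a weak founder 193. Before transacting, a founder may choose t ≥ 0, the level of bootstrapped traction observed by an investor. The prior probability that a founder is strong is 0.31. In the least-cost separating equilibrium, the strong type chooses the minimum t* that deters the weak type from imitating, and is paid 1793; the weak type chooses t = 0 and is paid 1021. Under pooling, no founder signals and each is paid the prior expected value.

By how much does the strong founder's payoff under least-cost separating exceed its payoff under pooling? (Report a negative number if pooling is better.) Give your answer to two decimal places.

332.68

Least-cost separating signal: t* solves 1021 = 1793 − 193·t*, so t* = (1793 − 1021)/193 = 4.
Strong type's separating payoff: 1793 − 50 × t* = 1793 − 50 × (1793 − 1021)/193 = 1793 − 38600/193 = 1593.
Pooling payoff: 0.31 × 1793 + 0.69 × 1021 = 1260.32.
Difference: 1593 − 1260.32 = 332.68.
The strong type prefers to separate.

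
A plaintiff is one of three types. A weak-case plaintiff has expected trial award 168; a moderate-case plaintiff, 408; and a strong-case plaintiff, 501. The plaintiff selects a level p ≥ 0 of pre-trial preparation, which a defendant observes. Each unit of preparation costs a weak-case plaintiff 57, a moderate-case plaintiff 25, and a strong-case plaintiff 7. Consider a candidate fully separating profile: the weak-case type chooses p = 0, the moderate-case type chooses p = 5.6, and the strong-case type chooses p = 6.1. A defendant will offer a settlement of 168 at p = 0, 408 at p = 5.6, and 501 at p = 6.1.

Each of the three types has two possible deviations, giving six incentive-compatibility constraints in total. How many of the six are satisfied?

Strong-case (own payoff 501 − 7×6.1 = 458.3): to p=0 gives 168 → no gain ✓; to p=5.6 gives 408 − 7×5.6 = 368.8 → no gain ✓.
Moderate-case (own payoff 408 − 25×5.6 = 268): to p=0 gives 168 → no gain ✓; to p=6.1 gives 501 − 25×6.1 = 348.5 → profitable ✗.
Weak-case (own payoff 168): to p=5.6 gives 408 − 57×5.6 = 88.8 → no gain ✓; to p=6.1 gives 501 − 57×6.1 = 153.3 → no gain ✓.
5 of the 6 constraints hold; not an equilibrium.

5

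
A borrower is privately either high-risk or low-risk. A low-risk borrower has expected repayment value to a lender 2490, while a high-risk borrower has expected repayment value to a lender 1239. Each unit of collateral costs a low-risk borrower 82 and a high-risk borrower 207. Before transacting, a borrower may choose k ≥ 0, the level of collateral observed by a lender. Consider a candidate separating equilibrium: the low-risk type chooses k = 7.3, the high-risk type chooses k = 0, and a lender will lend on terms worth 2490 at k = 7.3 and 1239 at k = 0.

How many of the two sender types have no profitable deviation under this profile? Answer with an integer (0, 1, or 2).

High-risk type: stay at 0 → 1239; mimic → 2490 − 207 × 7.3 = 978.9. IC holds (1239 ≥ 978.9).
Low-risk type: signal → 2490 − 82 × 7.3 = 1891.4; deviate to 0 → 1239. IC holds (1891.4 ≥ 1239).
2 of 2 constraints hold, so this is a separating equilibrium.

2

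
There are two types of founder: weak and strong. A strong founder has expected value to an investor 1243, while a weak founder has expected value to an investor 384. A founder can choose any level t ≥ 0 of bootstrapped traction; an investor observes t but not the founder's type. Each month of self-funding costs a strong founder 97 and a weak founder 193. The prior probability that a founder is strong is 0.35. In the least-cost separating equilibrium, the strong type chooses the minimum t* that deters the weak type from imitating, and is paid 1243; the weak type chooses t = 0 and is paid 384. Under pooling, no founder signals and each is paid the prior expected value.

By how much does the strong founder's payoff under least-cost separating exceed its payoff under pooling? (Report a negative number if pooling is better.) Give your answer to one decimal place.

Least-cost separating signal: t* solves 384 = 1243 − 193·t*, so t* = (1243 − 384)/193 ≈ 4.4508.
Strong type's separating payoff: 1243 − 97 × t* = 1243 − 97 × (1243 − 384)/193 = 1243 − 83323/193 ≈ 811.275.
Pooling payoff: 0.35 × 1243 + 0.65 × 384 = 684.65.
Difference: 811.275 − 684.65 = 126.625, i.e. 126.6 to one decimal place.
The strong type prefers to separate.

126.6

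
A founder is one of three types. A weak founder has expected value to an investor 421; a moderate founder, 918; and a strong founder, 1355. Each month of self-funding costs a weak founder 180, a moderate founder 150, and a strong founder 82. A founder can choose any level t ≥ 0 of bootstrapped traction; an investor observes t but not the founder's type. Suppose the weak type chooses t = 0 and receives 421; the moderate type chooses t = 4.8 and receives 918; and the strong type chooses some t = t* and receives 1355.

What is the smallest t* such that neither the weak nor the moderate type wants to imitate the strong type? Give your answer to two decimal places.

7.71

Moderate type (on-path payoff 918 − 150×4.8 = 198) won't mimic when 198 ≥ 1355 − 150·t*, i.e. t* ≥ 7.71.
Weak type (on-path payoff 421) won't mimic when 421 ≥ 1355 − 180·t*, i.e. t* ≥ 5.19.
Both must hold, so t* = max(5.19, 7.71) = 7.71. The moderate type's constraint binds.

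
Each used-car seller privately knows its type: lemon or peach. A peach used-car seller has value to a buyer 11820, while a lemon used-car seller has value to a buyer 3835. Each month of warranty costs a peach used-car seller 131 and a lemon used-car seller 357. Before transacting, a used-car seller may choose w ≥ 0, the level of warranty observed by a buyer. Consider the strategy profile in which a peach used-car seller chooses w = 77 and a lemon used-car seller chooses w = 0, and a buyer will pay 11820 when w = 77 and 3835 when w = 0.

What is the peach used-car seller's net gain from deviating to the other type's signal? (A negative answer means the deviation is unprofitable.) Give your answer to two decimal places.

2102.00

Playing w = 77 the peach used-car seller receives 11820 − 131 × 77 = 1733.
Deviating to w = 0 yields 3835 instead.
Gain from deviating: 3835 − 1733 = 2102.00.
The gain is positive, so the peach type's incentive-compatibility constraint is violated — this profile is not a separating equilibrium.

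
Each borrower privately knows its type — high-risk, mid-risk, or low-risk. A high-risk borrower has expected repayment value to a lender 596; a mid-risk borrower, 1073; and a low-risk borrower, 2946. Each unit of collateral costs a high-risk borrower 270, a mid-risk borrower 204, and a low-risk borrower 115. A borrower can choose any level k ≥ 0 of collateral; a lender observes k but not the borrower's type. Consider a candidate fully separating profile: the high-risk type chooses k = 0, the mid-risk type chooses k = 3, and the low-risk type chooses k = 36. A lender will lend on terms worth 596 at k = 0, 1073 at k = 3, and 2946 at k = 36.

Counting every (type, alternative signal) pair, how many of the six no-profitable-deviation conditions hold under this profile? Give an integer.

3

Mid-risk (own payoff 1073 − 204×3 = 461): to k=0 gives 596 → profitable ✗; to k=36 gives 2946 − 204×36 = -4398 → no gain ✓.
Low-risk (own payoff 2946 − 115×36 = -1194): to k=0 gives 596 → profitable ✗; to k=3 gives 1073 − 115×3 = 728 → profitable ✗.
High-risk (own payoff 596): to k=3 gives 1073 − 270×3 = 263 → no gain ✓; to k=36 gives 2946 − 270×36 = -6774 → no gain ✓.
3 of the 6 constraints hold; not an equilibrium.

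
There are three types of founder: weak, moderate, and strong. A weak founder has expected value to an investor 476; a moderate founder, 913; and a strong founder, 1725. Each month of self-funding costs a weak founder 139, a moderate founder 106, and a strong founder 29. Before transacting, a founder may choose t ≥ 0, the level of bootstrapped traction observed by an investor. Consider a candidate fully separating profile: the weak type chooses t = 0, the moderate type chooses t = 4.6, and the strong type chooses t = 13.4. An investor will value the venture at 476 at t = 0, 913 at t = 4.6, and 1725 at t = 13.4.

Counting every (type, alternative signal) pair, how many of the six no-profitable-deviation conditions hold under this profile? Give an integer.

Strong (own payoff 1725 − 29×13.4 = 1336.4): to t=0 gives 476 → no gain ✓; to t=4.6 gives 913 − 29×4.6 = 779.6 → no gain ✓.
Moderate (own payoff 913 − 106×4.6 = 425.4): to t=0 gives 476 → profitable ✗; to t=13.4 gives 1725 − 106×13.4 = 304.6 → no gain ✓.
Weak (own payoff 476): to t=4.6 gives 913 − 139×4.6 = 273.6 → no gain ✓; to t=13.4 gives 1725 − 139×13.4 = -137.6 → no gain ✓.
5 of the 6 constraints hold; not an equilibrium.

5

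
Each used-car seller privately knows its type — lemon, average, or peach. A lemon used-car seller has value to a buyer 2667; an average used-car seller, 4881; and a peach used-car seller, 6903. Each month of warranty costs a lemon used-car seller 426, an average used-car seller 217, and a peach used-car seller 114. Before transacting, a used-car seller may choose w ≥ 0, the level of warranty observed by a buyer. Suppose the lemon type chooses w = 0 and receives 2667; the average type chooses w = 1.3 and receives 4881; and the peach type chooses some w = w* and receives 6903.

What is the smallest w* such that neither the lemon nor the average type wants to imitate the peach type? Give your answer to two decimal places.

Average type (on-path payoff 4881 − 217×1.3 = 4598.9) won't mimic when 4598.9 ≥ 6903 − 217·w*, i.e. w* ≥ 10.62.
Lemon type (on-path payoff 2667) won't mimic when 2667 ≥ 6903 − 426·w*, i.e. w* ≥ 9.94.
Both must hold, so w* = max(9.94, 10.62) = 10.62. The average type's constraint binds.

10.62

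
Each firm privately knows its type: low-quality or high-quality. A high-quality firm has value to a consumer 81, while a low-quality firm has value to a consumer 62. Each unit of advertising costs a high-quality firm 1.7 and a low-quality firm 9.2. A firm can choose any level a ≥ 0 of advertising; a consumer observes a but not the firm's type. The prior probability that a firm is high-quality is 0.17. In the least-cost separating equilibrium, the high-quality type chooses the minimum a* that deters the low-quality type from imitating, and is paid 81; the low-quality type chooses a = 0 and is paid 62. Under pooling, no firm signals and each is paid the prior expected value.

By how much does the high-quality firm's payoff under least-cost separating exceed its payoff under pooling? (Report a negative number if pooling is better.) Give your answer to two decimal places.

12.26

Least-cost separating signal: a* solves 62 = 81 − 9.2·a*, so a* = (81 − 62)/9.2 ≈ 2.0652.
High-quality type's separating payoff: 81 − 1.7 × a* = 81 − 1.7 × (81 − 62)/9.2 = 81 − 32.3/9.2 ≈ 77.4891.
Pooling payoff: 0.17 × 81 + 0.83 × 62 = 65.23.
Difference: 77.4891 − 65.23 = 12.2591, i.e. 12.26 to two decimal places.
The high-quality type prefers to separate.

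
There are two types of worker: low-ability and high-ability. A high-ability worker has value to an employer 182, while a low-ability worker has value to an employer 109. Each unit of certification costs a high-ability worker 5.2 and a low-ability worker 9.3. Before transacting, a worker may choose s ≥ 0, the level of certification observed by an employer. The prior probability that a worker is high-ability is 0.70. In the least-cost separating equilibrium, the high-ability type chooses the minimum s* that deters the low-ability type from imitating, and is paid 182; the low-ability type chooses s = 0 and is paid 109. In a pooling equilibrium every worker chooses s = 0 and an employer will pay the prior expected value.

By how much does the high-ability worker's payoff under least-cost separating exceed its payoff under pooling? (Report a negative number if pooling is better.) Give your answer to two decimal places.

Least-cost separating signal: s* solves 109 = 182 − 9.3·s*, so s* = (182 − 109)/9.3 ≈ 7.8495.
High-ability type's separating payoff: 182 − 5.2 × s* = 182 − 5.2 × (182 − 109)/9.3 = 182 − 379.6/9.3 ≈ 141.1828.
Pooling payoff: 0.70 × 182 + 0.30 × 109 = 160.1.
Difference: 141.1828 − 160.1 = -18.9172, i.e. -18.92 to two decimal places.
The high-ability type would prefer the pooling outcome.

-18.92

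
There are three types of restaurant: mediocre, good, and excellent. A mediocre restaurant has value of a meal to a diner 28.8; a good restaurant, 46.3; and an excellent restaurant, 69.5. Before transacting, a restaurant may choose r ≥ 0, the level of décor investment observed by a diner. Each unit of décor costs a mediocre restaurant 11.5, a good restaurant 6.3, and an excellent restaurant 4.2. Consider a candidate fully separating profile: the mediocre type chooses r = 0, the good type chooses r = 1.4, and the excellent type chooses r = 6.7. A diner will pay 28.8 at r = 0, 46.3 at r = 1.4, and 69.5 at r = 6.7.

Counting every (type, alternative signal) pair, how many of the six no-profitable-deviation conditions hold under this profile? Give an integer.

Mediocre (own payoff 28.8): to r=1.4 gives 46.3 − 11.5×1.4 = 30.2 → profitable ✗; to r=6.7 gives 69.5 − 11.5×6.7 = -7.55 → no gain ✓.
Excellent (own payoff 69.5 − 4.2×6.7 = 41.36): to r=0 gives 28.8 → no gain ✓; to r=1.4 gives 46.3 − 4.2×1.4 = 40.42 → no gain ✓.
Good (own payoff 46.3 − 6.3×1.4 = 37.48): to r=0 gives 28.8 → no gain ✓; to r=6.7 gives 69.5 − 6.3×6.7 = 27.29 → no gain ✓.
5 of the 6 constraints hold; not an equilibrium.

5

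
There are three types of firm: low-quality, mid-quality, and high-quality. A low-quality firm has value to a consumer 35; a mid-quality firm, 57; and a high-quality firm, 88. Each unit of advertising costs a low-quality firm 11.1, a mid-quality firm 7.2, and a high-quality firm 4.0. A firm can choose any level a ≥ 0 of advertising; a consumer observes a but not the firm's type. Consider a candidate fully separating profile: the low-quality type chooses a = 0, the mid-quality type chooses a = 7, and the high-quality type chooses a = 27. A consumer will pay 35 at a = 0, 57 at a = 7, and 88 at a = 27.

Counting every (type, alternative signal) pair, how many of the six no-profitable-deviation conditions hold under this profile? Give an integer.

High-quality (own payoff 88 − 4.0×27 = -20): to a=0 gives 35 → profitable ✗; to a=7 gives 57 − 4.0×7 = 29 → profitable ✗.
Low-quality (own payoff 35): to a=7 gives 57 − 11.1×7 = -20.7 → no gain ✓; to a=27 gives 88 − 11.1×27 = -211.7 → no gain ✓.
Mid-quality (own payoff 57 − 7.2×7 = 6.6): to a=0 gives 35 → profitable ✗; to a=27 gives 88 − 7.2×27 = -106.4 → no gain ✓.
3 of the 6 constraints hold; not an equilibrium.

3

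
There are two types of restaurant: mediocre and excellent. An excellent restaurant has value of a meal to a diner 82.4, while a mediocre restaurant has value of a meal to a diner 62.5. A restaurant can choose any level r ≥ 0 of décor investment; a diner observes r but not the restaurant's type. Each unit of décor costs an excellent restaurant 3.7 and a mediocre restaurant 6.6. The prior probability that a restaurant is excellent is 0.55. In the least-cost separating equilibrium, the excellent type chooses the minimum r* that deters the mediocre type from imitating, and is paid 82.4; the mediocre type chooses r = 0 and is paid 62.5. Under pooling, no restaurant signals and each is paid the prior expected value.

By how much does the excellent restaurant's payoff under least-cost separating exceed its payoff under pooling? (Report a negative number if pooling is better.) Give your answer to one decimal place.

-2.2

Least-cost separating signal: r* solves 62.5 = 82.4 − 6.6·r*, so r* = (82.4 − 62.5)/6.6 ≈ 3.0152.
Excellent type's separating payoff: 82.4 − 3.7 × r* = 82.4 − 3.7 × (82.4 − 62.5)/6.6 = 82.4 − 73.63/6.6 ≈ 71.244.
Pooling payoff: 0.55 × 82.4 + 0.45 × 62.5 = 73.445.
Difference: 71.244 − 73.445 = -2.201, i.e. -2.2 to one decimal place.
The excellent type would prefer the pooling outcome.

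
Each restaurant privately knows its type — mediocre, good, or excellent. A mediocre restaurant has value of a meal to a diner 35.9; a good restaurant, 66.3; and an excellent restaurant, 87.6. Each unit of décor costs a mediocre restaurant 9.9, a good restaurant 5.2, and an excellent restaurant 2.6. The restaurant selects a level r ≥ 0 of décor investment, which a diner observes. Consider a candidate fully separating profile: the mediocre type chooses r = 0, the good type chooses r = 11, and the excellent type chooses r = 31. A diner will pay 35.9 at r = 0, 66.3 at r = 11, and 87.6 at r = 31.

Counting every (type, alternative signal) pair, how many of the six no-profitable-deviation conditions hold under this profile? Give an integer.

3

Excellent (own payoff 87.6 − 2.6×31 = 7): to r=0 gives 35.9 → profitable ✗; to r=11 gives 66.3 − 2.6×11 = 37.7 → profitable ✗.
Mediocre (own payoff 35.9): to r=11 gives 66.3 − 9.9×11 = -42.6 → no gain ✓; to r=31 gives 87.6 − 9.9×31 = -219.3 → no gain ✓.
Good (own payoff 66.3 − 5.2×11 = 9.1): to r=0 gives 35.9 → profitable ✗; to r=31 gives 87.6 − 5.2×31 = -73.6 → no gain ✓.
3 of the 6 constraints hold; not an equilibrium.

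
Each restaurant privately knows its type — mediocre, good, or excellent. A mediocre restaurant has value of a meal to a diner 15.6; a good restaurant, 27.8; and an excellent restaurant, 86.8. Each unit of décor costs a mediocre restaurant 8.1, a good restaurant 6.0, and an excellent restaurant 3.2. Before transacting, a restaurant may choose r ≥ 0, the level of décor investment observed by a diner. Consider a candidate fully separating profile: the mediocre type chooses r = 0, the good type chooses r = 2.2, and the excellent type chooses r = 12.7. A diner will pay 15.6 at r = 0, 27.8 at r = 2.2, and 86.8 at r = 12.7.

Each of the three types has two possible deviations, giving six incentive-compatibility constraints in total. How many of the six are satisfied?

Mediocre (own payoff 15.6): to r=2.2 gives 27.8 − 8.1×2.2 = 9.98 → no gain ✓; to r=12.7 gives 86.8 − 8.1×12.7 = -16.07 → no gain ✓.
Good (own payoff 27.8 − 6.0×2.2 = 14.6): to r=0 gives 15.6 → profitable ✗; to r=12.7 gives 86.8 − 6.0×12.7 = 10.6 → no gain ✓.
Excellent (own payoff 86.8 − 3.2×12.7 = 46.16): to r=0 gives 15.6 → no gain ✓; to r=2.2 gives 27.8 − 3.2×2.2 = 20.76 → no gain ✓.
5 of the 6 constraints hold; not an equilibrium.

5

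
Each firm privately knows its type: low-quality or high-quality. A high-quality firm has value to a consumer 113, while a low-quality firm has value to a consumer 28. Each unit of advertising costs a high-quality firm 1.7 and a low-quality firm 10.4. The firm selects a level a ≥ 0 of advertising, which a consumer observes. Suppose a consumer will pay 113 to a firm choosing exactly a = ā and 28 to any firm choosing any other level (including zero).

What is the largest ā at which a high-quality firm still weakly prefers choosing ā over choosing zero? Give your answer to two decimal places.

50.00

Choosing ā yields the high-quality type 113 − 1.7·ā; choosing zero yields 28.
The high-quality type is indifferent at 113 − 1.7·ā = 28, i.e. ā = (113 − 28) / 1.7 = 50.00.
For any ā above 50.00 the high-quality type would rather pool at zero, so separation collapses.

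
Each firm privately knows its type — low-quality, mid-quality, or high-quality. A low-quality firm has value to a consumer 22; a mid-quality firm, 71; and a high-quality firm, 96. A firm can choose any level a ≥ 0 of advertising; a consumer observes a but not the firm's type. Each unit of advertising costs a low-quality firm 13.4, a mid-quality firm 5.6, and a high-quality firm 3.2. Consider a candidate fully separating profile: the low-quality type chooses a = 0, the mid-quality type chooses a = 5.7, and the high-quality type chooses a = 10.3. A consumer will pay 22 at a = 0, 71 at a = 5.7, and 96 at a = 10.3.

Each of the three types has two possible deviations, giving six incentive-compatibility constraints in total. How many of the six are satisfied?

6

Low-quality (own payoff 22): to a=5.7 gives 71 − 13.4×5.7 = -5.38 → no gain ✓; to a=10.3 gives 96 − 13.4×10.3 = -42.02 → no gain ✓.
Mid-quality (own payoff 71 − 5.6×5.7 = 39.08): to a=0 gives 22 → no gain ✓; to a=10.3 gives 96 − 5.6×10.3 = 38.32 → no gain ✓.
High-quality (own payoff 96 − 3.2×10.3 = 63.04): to a=0 gives 22 → no gain ✓; to a=5.7 gives 71 − 3.2×5.7 = 52.76 → no gain ✓.
6 of the 6 constraints hold; this profile is a separating equilibrium.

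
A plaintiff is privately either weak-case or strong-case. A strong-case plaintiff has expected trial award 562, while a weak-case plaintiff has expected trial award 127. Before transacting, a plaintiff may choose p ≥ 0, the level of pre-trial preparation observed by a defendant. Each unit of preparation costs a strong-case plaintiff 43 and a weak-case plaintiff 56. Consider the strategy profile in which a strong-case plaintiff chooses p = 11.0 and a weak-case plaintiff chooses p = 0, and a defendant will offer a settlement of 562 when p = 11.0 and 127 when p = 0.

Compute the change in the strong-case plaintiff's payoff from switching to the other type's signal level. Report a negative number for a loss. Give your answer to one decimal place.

38.0

Playing p = 11.0 the strong-case plaintiff receives 562 − 43 × 11.0 = 89.
Deviating to p = 0 yields 127 instead.
Gain from deviating: 127 − 89 = 38.0.
The gain is positive, so the strong-case type's incentive-compatibility constraint is violated — this profile is not a separating equilibrium.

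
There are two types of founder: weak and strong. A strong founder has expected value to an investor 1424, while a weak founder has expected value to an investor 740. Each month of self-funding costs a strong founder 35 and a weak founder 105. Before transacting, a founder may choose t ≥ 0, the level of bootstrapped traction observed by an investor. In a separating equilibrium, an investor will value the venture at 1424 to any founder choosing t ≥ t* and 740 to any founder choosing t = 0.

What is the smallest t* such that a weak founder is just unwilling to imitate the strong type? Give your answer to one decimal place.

6.5

A weak founder choosing t = 0 receives 740.
Imitating at t* instead would pay 1424 at cost 105·t*, netting 1424 − 105·t*.
Indifference: 740 = 1424 − 105·t*, so t* = (1424 − 740) / 105 ≈ 6.5.
At t* the weak type's incentive constraint just binds; the strong type strictly prefers t* since its per-unit cost is lower.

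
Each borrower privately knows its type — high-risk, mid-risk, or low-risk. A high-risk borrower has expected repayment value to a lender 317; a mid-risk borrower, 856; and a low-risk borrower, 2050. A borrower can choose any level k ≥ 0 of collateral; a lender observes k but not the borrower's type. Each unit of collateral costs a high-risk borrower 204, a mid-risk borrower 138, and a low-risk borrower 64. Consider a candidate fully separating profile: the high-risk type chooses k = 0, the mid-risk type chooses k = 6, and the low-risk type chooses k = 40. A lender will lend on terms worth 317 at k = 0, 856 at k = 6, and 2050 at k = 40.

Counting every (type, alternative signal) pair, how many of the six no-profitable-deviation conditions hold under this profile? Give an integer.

Low-risk (own payoff 2050 − 64×40 = -510): to k=0 gives 317 → profitable ✗; to k=6 gives 856 − 64×6 = 472 → profitable ✗.
Mid-risk (own payoff 856 − 138×6 = 28): to k=0 gives 317 → profitable ✗; to k=40 gives 2050 − 138×40 = -3470 → no gain ✓.
High-risk (own payoff 317): to k=6 gives 856 − 204×6 = -368 → no gain ✓; to k=40 gives 2050 − 204×40 = -6110 → no gain ✓.
3 of the 6 constraints hold; not an equilibrium.

3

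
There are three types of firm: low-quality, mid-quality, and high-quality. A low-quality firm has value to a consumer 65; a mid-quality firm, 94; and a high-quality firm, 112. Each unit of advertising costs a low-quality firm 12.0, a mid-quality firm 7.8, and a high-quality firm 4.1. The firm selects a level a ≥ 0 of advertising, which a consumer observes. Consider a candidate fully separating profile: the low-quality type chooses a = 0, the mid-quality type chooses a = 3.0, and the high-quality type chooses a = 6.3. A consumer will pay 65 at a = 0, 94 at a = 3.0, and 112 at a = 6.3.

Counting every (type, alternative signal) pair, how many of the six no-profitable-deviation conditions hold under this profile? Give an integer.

High-quality (own payoff 112 − 4.1×6.3 = 86.17): to a=0 gives 65 → no gain ✓; to a=3.0 gives 94 − 4.1×3.0 = 81.7 → no gain ✓.
Mid-quality (own payoff 94 − 7.8×3.0 = 70.6): to a=0 gives 65 → no gain ✓; to a=6.3 gives 112 − 7.8×6.3 = 62.86 → no gain ✓.
Low-quality (own payoff 65): to a=3.0 gives 94 − 12.0×3.0 = 58 → no gain ✓; to a=6.3 gives 112 − 12.0×6.3 = 36.4 → no gain ✓.
6 of the 6 constraints hold; this profile is a separating equilibrium.

6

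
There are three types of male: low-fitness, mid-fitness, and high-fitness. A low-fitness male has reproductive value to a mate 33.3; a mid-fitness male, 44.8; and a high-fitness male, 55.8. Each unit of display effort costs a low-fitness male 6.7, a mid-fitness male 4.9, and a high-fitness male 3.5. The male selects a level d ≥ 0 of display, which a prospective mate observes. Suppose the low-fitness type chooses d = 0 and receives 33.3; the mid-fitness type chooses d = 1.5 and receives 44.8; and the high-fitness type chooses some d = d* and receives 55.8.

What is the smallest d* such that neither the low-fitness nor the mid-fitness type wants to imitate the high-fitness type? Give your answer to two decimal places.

Mid-fitness type (on-path payoff 44.8 − 4.9×1.5 = 37.45) won't mimic when 37.45 ≥ 55.8 − 4.9·d*, i.e. d* ≥ 3.74.
Low-fitness type (on-path payoff 33.3) won't mimic when 33.3 ≥ 55.8 − 6.7·d*, i.e. d* ≥ 3.36.
Both must hold, so d* = max(3.36, 3.74) = 3.74. The mid-fitness type's constraint binds.

3.74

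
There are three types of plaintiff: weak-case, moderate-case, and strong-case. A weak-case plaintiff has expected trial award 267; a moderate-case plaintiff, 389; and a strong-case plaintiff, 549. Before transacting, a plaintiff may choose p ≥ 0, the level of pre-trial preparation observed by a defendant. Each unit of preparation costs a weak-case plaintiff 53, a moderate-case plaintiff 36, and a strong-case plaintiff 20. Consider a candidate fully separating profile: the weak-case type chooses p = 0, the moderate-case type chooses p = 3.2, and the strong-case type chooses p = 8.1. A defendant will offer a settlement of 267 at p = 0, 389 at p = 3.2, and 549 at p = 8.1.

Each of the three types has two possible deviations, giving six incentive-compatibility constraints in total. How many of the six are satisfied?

Weak-case (own payoff 267): to p=3.2 gives 389 − 53×3.2 = 219.4 → no gain ✓; to p=8.1 gives 549 − 53×8.1 = 119.7 → no gain ✓.
Strong-case (own payoff 549 − 20×8.1 = 387): to p=0 gives 267 → no gain ✓; to p=3.2 gives 389 − 20×3.2 = 325 → no gain ✓.
Moderate-case (own payoff 389 − 36×3.2 = 273.8): to p=0 gives 267 → no gain ✓; to p=8.1 gives 549 − 36×8.1 = 257.4 → no gain ✓.
6 of the 6 constraints hold; this profile is a separating equilibrium.

6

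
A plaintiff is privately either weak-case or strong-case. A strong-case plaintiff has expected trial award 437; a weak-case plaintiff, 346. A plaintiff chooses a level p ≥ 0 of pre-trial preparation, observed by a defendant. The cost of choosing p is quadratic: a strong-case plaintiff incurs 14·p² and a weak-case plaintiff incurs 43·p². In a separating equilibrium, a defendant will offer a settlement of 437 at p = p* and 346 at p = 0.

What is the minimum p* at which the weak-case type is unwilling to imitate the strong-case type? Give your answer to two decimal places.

1.45

The weak-case type at p = 0 receives 346; imitating at p* yields 437 − 43·p*².
Indifference: 346 = 437 − 43·p*², so p*² = (437 − 346) / 43 ≈ 2.1163.
p* = √2.1163 ≈ 1.45.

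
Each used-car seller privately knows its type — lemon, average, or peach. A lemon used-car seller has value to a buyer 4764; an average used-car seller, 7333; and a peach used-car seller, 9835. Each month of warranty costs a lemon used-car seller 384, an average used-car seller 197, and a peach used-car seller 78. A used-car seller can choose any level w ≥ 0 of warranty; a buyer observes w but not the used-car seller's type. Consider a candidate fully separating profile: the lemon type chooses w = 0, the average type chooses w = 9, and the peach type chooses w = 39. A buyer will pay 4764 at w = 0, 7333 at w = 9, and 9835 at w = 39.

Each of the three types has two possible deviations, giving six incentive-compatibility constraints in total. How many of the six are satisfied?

Average (own payoff 7333 − 197×9 = 5560): to w=0 gives 4764 → no gain ✓; to w=39 gives 9835 − 197×39 = 2152 → no gain ✓.
Lemon (own payoff 4764): to w=9 gives 7333 − 384×9 = 3877 → no gain ✓; to w=39 gives 9835 − 384×39 = -5141 → no gain ✓.
Peach (own payoff 9835 − 78×39 = 6793): to w=0 gives 4764 → no gain ✓; to w=9 gives 7333 − 78×9 = 6631 → no gain ✓.
6 of the 6 constraints hold; this profile is a separating equilibrium.

6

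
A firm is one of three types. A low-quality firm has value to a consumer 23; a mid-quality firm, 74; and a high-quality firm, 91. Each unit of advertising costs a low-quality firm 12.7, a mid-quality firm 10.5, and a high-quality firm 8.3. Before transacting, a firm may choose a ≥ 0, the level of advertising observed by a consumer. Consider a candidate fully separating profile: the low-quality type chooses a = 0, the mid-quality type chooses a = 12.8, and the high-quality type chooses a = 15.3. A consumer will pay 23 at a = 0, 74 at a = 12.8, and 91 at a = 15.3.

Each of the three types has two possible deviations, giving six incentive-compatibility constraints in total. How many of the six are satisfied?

Low-quality (own payoff 23): to a=12.8 gives 74 − 12.7×12.8 = -88.56 → no gain ✓; to a=15.3 gives 91 − 12.7×15.3 = -103.31 → no gain ✓.
High-quality (own payoff 91 − 8.3×15.3 = -35.99): to a=0 gives 23 → profitable ✗; to a=12.8 gives 74 − 8.3×12.8 = -32.24 → profitable ✗.
Mid-quality (own payoff 74 − 10.5×12.8 = -60.4): to a=0 gives 23 → profitable ✗; to a=15.3 gives 91 − 10.5×15.3 = -69.65 → no gain ✓.
3 of the 6 constraints hold; not an equilibrium.

3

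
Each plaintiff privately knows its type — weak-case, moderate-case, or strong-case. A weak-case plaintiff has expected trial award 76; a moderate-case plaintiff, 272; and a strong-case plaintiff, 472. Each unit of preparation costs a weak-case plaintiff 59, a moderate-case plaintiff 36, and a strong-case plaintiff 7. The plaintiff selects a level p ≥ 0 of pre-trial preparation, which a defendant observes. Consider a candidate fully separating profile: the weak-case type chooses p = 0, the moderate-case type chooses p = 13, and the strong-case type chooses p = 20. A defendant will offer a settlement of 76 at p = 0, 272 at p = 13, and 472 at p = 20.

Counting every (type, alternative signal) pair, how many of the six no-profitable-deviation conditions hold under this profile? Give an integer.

Weak-case (own payoff 76): to p=13 gives 272 − 59×13 = -495 → no gain ✓; to p=20 gives 472 − 59×20 = -708 → no gain ✓.
Moderate-case (own payoff 272 − 36×13 = -196): to p=0 gives 76 → profitable ✗; to p=20 gives 472 − 36×20 = -248 → no gain ✓.
Strong-case (own payoff 472 − 7×20 = 332): to p=0 gives 76 → no gain ✓; to p=13 gives 272 − 7×13 = 181 → no gain ✓.
5 of the 6 constraints hold; not an equilibrium.

5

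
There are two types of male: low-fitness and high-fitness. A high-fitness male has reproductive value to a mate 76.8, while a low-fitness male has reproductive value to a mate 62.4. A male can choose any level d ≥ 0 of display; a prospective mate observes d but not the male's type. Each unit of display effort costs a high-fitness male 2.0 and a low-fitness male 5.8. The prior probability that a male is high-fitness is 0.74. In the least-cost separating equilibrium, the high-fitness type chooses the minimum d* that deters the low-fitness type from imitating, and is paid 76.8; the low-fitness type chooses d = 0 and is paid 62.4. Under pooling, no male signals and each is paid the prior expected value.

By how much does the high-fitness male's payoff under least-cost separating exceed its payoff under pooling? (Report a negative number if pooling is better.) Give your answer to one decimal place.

-1.2

Least-cost separating signal: d* solves 62.4 = 76.8 − 5.8·d*, so d* = (76.8 − 62.4)/5.8 ≈ 2.4828.
High-fitness type's separating payoff: 76.8 − 2.0 × d* = 76.8 − 2.0 × (76.8 − 62.4)/5.8 = 76.8 − 28.8/5.8 ≈ 71.834.
Pooling payoff: 0.74 × 76.8 + 0.26 × 62.4 = 73.056.
Difference: 71.834 − 73.056 = -1.222, i.e. -1.2 to one decimal place.
The high-fitness type would prefer the pooling outcome.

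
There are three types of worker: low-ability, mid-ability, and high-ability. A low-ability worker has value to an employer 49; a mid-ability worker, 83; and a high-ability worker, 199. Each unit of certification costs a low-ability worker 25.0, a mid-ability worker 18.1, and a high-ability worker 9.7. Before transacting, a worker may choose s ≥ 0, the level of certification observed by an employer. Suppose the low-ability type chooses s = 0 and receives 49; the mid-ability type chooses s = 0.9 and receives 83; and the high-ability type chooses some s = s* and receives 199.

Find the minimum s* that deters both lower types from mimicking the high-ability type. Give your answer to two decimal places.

7.31

Mid-ability type (on-path payoff 83 − 18.1×0.9 = 66.71) won't mimic when 66.71 ≥ 199 − 18.1·s*, i.e. s* ≥ 7.31.
Low-ability type (on-path payoff 49) won't mimic when 49 ≥ 199 − 25.0·s*, i.e. s* ≥ 6.00.
Both must hold, so s* = max(6.00, 7.31) = 7.31. The mid-ability type's constraint binds.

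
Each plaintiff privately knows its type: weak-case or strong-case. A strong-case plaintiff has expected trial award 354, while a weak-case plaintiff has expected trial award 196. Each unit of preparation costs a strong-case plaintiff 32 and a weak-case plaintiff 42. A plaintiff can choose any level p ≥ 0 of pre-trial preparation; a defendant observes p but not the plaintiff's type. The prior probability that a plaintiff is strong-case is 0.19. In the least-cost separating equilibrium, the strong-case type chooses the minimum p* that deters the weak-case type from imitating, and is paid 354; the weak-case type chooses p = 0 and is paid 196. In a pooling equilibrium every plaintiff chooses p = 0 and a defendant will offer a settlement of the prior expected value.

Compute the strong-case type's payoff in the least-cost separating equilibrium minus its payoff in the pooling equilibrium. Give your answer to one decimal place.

7.6

Least-cost separating signal: p* solves 196 = 354 − 42·p*, so p* = (354 − 196)/42 ≈ 3.7619.
Strong-case type's separating payoff: 354 − 32 × p* = 354 − 32 × (354 − 196)/42 = 354 − 5056/42 ≈ 233.619.
Pooling payoff: 0.19 × 354 + 0.81 × 196 = 226.02.
Difference: 233.619 − 226.02 = 7.599, i.e. 7.6 to one decimal place.
The strong-case type prefers to separate.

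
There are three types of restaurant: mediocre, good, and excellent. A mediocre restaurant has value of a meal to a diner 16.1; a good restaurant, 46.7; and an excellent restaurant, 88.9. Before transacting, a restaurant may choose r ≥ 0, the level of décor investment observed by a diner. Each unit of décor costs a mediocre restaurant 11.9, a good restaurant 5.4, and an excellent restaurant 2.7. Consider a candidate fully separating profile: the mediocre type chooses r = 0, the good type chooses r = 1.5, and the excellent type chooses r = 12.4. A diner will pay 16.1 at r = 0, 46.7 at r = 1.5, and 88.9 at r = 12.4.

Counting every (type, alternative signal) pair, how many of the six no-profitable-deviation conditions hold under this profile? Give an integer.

Mediocre (own payoff 16.1): to r=1.5 gives 46.7 − 11.9×1.5 = 28.85 → profitable ✗; to r=12.4 gives 88.9 − 11.9×12.4 = -58.66 → no gain ✓.
Good (own payoff 46.7 − 5.4×1.5 = 38.6): to r=0 gives 16.1 → no gain ✓; to r=12.4 gives 88.9 − 5.4×12.4 = 21.94 → no gain ✓.
Excellent (own payoff 88.9 − 2.7×12.4 = 55.42): to r=0 gives 16.1 → no gain ✓; to r=1.5 gives 46.7 − 2.7×1.5 = 42.65 → no gain ✓.
5 of the 6 constraints hold; not an equilibrium.

5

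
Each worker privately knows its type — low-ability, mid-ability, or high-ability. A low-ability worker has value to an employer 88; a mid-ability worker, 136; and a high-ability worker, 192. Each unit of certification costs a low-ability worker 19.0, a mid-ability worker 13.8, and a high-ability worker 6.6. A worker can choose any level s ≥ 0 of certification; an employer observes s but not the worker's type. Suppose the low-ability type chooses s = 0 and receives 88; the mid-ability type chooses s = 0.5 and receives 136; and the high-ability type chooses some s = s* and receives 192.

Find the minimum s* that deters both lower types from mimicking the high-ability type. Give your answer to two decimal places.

5.47

Mid-ability type (on-path payoff 136 − 13.8×0.5 = 129.1) won't mimic when 129.1 ≥ 192 − 13.8·s*, i.e. s* ≥ 4.56.
Low-ability type (on-path payoff 88) won't mimic when 88 ≥ 192 − 19.0·s*, i.e. s* ≥ 5.47.
Both must hold, so s* = max(5.47, 4.56) = 5.47. The low-ability type's constraint binds.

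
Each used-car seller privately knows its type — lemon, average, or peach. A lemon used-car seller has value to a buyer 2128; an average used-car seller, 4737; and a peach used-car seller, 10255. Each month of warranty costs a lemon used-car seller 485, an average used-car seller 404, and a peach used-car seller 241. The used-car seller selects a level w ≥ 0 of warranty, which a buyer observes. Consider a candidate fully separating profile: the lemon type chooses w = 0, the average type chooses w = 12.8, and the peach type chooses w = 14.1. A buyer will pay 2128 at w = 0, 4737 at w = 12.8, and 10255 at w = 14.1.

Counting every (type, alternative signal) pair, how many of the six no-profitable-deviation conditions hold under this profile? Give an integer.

Average (own payoff 4737 − 404×12.8 = -434.2): to w=0 gives 2128 → profitable ✗; to w=14.1 gives 10255 − 404×14.1 = 4558.6 → profitable ✗.
Lemon (own payoff 2128): to w=12.8 gives 4737 − 485×12.8 = -1471 → no gain ✓; to w=14.1 gives 10255 − 485×14.1 = 3416.5 → profitable ✗.
Peach (own payoff 10255 − 241×14.1 = 6856.9): to w=0 gives 2128 → no gain ✓; to w=12.8 gives 4737 − 241×12.8 = 1652.2 → no gain ✓.
3 of the 6 constraints hold; not an equilibrium.

3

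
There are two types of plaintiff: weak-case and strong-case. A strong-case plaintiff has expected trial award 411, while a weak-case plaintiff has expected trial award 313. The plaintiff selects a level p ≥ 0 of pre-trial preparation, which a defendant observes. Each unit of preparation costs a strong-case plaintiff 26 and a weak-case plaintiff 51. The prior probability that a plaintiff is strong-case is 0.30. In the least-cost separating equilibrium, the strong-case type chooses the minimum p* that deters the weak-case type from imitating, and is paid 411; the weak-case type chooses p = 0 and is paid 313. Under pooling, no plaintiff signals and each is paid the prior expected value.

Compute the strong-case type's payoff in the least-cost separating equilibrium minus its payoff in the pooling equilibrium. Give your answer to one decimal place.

Least-cost separating signal: p* solves 313 = 411 − 51·p*, so p* = (411 − 313)/51 ≈ 1.9216.
Strong-case type's separating payoff: 411 − 26 × p* = 411 − 26 × (411 − 313)/51 = 411 − 2548/51 ≈ 361.039.
Pooling payoff: 0.30 × 411 + 0.70 × 313 = 342.4.
Difference: 361.039 − 342.4 = 18.639, i.e. 18.6 to one decimal place.
The strong-case type prefers to separate.

18.6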